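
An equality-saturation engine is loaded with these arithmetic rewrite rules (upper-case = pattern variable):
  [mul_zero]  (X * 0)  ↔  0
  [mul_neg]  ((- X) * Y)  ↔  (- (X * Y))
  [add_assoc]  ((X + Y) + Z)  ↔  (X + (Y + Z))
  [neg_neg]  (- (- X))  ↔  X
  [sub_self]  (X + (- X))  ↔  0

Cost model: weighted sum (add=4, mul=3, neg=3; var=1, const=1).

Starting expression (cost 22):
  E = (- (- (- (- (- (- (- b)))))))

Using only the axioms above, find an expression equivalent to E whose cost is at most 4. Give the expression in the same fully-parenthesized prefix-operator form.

1. [neg_neg →] (- (- (- (- (- b)))))  →  (- (- (- b)));  E = (- (- (- (- (- b)))))
2. [neg_neg →] (- (- b))  →  b;  E = (- (- (- b)))
3. [neg_neg →] (- (- b))  →  b;  cost 4 ≤ 4, done

(- b)   [cost 4]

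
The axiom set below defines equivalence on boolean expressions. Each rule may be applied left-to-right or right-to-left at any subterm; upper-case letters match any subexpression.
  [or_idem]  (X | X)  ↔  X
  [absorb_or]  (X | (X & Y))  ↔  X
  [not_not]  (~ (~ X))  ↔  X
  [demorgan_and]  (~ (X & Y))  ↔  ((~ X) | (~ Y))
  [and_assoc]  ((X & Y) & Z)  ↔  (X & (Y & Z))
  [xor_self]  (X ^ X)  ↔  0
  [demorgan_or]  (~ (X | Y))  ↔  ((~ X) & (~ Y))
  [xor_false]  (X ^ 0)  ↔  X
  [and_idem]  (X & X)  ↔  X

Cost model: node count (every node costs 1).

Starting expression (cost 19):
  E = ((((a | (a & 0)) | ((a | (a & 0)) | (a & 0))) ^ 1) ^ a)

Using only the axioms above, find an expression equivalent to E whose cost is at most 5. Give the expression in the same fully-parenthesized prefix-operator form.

((a ^ 1) ^ a)   [cost 5]

(1) (a | (a & 0))  =[absorb_or →]=  a    ⊢ ((((a | (a & 0)) | (a | (a & 0))) ^ 1) ^ a)
(2) ((a | (a & 0)) | (a | (a & 0)))  =[or_idem →]=  (a | (a & 0))    ⊢ (((a | (a & 0)) ^ 1) ^ a)
(3) (a | (a & 0))  =[absorb_or →]=  a    ⊢ cost 5, within 5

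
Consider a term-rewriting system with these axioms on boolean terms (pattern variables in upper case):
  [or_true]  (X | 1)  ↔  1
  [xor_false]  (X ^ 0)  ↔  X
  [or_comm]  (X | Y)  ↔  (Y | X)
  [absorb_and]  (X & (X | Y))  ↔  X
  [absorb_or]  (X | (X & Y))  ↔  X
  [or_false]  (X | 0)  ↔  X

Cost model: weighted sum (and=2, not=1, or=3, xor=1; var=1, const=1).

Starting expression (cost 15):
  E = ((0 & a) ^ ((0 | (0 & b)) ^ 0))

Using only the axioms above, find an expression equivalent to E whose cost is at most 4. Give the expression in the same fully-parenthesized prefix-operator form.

(1) ((0 | (0 & b)) ^ 0)  =[xor_false →]=  (0 | (0 & b))    ⊢ ((0 & a) ^ (0 | (0 & b)))
(2) (0 | (0 & b))  =[absorb_or →]=  0    ⊢ ((0 & a) ^ 0)
(3) ((0 & a) ^ 0)  =[xor_false →]=  (0 & a)    ⊢ cost 4, within 4

(0 & a)   [cost 4]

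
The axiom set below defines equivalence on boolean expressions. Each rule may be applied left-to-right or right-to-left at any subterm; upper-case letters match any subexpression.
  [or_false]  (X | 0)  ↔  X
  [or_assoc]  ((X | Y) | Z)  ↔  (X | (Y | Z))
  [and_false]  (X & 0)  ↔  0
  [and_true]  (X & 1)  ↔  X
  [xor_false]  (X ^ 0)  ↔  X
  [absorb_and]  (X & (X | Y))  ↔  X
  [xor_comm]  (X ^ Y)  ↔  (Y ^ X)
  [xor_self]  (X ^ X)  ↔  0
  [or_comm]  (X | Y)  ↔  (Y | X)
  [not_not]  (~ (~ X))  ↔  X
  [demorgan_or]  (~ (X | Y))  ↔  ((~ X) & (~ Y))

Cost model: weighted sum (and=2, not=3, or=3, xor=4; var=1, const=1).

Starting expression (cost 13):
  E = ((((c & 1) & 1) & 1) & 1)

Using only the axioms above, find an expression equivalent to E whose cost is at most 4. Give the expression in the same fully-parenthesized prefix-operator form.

(c & 1)   [cost 4]

step 1: and_true (→) rewrites ((c & 1) & 1) into (c & 1), now (((c & 1) & 1) & 1)
step 2: and_true (→) rewrites ((c & 1) & 1) into (c & 1), now ((c & 1) & 1)
step 3: and_true (→) rewrites (c & 1) into c, reaching cost 4 (bound 4)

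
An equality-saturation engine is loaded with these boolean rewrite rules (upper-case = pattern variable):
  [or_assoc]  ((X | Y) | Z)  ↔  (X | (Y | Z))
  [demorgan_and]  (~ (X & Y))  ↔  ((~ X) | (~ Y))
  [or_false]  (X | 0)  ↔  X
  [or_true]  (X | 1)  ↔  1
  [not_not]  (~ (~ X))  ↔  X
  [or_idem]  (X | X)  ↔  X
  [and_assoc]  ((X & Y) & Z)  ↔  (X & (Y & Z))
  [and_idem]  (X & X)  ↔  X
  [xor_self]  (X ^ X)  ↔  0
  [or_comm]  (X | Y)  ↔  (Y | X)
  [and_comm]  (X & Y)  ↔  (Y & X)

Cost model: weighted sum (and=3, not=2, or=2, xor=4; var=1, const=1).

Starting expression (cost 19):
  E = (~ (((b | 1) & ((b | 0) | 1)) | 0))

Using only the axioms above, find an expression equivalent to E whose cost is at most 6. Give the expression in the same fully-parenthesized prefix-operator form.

(~ (b | 1))   [cost 6]

1. [or_false →] (b | 0)  →  b;  E = (~ (((b | 1) & (b | 1)) | 0))
2. [or_false →] (((b | 1) & (b | 1)) | 0)  →  ((b | 1) & (b | 1));  E = (~ ((b | 1) & (b | 1)))
3. [and_idem →] ((b | 1) & (b | 1))  →  (b | 1);  cost 6 ≤ 6, done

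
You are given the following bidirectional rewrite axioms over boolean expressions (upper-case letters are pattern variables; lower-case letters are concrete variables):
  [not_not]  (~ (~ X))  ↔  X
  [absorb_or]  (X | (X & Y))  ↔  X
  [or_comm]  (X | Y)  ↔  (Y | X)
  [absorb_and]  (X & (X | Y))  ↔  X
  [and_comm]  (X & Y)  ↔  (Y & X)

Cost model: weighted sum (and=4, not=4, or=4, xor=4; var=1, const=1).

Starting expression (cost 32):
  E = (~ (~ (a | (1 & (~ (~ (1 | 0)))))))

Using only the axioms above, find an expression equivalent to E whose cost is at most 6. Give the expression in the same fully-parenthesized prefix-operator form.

(1) (~ (~ (1 | 0)))  =[not_not →]=  (1 | 0)    ⊢ (~ (~ (a | (1 & (1 | 0)))))
(2) (1 & (1 | 0))  =[absorb_and →]=  1    ⊢ (~ (~ (a | 1)))
(3) (~ (~ (a | 1)))  =[not_not →]=  (a | 1)    ⊢ cost 6, within 6

(a | 1)   [cost 6]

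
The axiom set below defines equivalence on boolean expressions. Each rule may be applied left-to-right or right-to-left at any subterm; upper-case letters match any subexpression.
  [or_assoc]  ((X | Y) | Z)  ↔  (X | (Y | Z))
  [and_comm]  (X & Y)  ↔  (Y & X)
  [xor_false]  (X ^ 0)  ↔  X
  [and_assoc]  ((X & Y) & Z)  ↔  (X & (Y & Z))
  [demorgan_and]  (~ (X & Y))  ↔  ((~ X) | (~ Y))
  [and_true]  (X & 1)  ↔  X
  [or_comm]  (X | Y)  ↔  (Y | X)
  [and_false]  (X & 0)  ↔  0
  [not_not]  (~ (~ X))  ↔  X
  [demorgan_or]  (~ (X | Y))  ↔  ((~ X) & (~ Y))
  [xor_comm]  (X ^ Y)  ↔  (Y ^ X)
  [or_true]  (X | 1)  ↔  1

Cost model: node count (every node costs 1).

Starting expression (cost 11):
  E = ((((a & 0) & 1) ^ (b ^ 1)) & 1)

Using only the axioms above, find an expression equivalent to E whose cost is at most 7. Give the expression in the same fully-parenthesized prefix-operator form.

((a & 0) ^ (1 ^ b))   [cost 7]

step 1: and_true (→) rewrites ((((a & 0) & 1) ^ (b ^ 1)) & 1) into (((a & 0) & 1) ^ (b ^ 1))
step 2: xor_comm (→) rewrites (b ^ 1) into (1 ^ b), now (((a & 0) & 1) ^ (1 ^ b))
step 3: and_true (→) rewrites ((a & 0) & 1) into (a & 0), reaching cost 7 (bound 7)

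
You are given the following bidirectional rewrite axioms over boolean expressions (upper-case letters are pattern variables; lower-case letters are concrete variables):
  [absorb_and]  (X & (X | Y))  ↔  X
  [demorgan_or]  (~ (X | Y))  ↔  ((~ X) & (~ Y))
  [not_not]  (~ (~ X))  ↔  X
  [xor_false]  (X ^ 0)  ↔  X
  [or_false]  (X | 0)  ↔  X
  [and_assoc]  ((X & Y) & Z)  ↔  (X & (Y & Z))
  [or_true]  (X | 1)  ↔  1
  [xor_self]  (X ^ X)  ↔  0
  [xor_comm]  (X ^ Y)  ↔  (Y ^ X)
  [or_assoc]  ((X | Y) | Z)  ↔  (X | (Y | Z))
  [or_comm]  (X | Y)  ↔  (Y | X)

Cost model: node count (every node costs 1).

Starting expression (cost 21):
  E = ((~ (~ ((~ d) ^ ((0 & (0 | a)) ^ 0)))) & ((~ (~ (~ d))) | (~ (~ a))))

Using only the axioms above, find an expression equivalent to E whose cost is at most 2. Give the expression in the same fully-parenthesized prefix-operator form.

(1) (0 & (0 | a))  =[absorb_and →]=  0    ⊢ ((~ (~ ((~ d) ^ (0 ^ 0)))) & ((~ (~ (~ d))) | (~ (~ a))))
(2) (~ (~ a))  =[not_not →]=  a    ⊢ ((~ (~ ((~ d) ^ (0 ^ 0)))) & ((~ (~ (~ d))) | a))
(3) (0 ^ 0)  =[xor_false →]=  0    ⊢ ((~ (~ ((~ d) ^ 0))) & ((~ (~ (~ d))) | a))
(4) ((~ d) ^ 0)  =[xor_false →]=  (~ d)    ⊢ ((~ (~ (~ d))) & ((~ (~ (~ d))) | a))
(5) ((~ (~ (~ d))) & ((~ (~ (~ d))) | a))  =[absorb_and →]=  (~ (~ (~ d)))
(6) (~ (~ (~ d)))  =[not_not →]=  (~ d)    ⊢ cost 2, within 2

(~ d)   [cost 2]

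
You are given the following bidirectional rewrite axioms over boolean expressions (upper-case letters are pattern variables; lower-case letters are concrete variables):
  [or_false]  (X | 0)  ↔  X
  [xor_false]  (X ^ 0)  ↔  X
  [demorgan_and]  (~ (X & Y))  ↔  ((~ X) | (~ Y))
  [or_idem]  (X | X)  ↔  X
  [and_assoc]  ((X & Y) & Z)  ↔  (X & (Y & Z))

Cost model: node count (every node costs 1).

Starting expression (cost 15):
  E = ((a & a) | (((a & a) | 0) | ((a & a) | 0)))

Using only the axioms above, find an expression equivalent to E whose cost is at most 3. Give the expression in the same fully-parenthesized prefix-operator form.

1. [or_idem →] (((a & a) | 0) | ((a & a) | 0))  →  ((a & a) | 0);  E = ((a & a) | ((a & a) | 0))
2. [or_false →] ((a & a) | 0)  →  (a & a);  E = ((a & a) | (a & a))
3. [or_idem →] ((a & a) | (a & a))  →  (a & a);  cost 3 ≤ 3, done

(a & a)   [cost 3]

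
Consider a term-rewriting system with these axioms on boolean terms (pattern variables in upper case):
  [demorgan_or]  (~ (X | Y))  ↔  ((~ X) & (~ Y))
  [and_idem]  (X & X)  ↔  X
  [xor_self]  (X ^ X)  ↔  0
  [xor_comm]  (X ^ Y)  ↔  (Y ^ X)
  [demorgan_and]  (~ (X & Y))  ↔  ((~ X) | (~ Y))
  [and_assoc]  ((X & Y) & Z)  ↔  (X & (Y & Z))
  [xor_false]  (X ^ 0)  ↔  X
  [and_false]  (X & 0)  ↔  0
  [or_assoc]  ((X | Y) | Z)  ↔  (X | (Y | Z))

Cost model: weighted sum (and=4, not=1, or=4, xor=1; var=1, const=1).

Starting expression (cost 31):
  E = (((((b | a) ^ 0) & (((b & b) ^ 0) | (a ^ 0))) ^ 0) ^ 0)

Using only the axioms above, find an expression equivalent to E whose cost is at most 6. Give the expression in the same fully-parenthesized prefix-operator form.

1. [and_idem →] (b & b)  →  b;  E = (((((b | a) ^ 0) & ((b ^ 0) | (a ^ 0))) ^ 0) ^ 0)
2. [xor_false →] ((b | a) ^ 0)  →  (b | a);  E = ((((b | a) & ((b ^ 0) | (a ^ 0))) ^ 0) ^ 0)
3. [xor_false →] (b ^ 0)  →  b;  E = ((((b | a) & (b | (a ^ 0))) ^ 0) ^ 0)
4. [xor_false →] (a ^ 0)  →  a;  E = ((((b | a) & (b | a)) ^ 0) ^ 0)
5. [xor_false →] ((((b | a) & (b | a)) ^ 0) ^ 0)  →  (((b | a) & (b | a)) ^ 0)
6. [and_idem →] ((b | a) & (b | a))  →  (b | a);  E = ((b | a) ^ 0)
7. [xor_false →] ((b | a) ^ 0)  →  (b | a);  cost 6 ≤ 6, done

(b | a)   [cost 6]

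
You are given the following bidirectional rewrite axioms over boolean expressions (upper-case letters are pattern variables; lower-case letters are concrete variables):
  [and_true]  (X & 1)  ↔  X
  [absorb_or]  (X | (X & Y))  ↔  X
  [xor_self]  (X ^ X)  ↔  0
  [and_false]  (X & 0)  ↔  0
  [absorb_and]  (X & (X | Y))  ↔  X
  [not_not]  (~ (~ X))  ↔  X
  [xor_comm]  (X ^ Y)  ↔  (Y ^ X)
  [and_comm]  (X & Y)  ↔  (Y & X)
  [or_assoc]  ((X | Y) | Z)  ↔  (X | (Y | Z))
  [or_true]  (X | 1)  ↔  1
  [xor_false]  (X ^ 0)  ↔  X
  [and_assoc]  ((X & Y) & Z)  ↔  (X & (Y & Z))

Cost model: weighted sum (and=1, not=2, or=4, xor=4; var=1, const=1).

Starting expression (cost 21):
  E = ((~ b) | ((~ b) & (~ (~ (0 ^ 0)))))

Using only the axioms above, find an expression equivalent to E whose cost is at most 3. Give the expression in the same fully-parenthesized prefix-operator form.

1. [not_not →] (~ (~ (0 ^ 0)))  →  (0 ^ 0);  E = ((~ b) | ((~ b) & (0 ^ 0)))
2. [xor_false →] (0 ^ 0)  →  0;  E = ((~ b) | ((~ b) & 0))
3. [absorb_or →] ((~ b) | ((~ b) & 0))  →  (~ b);  cost 3 ≤ 3, done

(~ b)   [cost 3]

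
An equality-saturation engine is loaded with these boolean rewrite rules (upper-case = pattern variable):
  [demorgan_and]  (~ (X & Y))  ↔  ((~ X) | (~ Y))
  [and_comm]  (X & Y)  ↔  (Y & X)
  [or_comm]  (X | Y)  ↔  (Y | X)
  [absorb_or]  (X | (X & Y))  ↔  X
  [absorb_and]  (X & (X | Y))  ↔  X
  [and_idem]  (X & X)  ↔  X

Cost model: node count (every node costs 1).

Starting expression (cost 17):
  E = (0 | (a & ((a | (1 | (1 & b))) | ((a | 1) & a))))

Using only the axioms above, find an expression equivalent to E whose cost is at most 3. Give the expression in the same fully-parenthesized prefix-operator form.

(0 | a)   [cost 3]

step 1: absorb_or (→) rewrites (1 | (1 & b)) into 1, now (0 | (a & ((a | 1) | ((a | 1) & a))))
step 2: absorb_or (→) rewrites ((a | 1) | ((a | 1) & a)) into (a | 1), now (0 | (a & (a | 1)))
step 3: absorb_and (→) rewrites (a & (a | 1)) into a, reaching cost 3 (bound 3)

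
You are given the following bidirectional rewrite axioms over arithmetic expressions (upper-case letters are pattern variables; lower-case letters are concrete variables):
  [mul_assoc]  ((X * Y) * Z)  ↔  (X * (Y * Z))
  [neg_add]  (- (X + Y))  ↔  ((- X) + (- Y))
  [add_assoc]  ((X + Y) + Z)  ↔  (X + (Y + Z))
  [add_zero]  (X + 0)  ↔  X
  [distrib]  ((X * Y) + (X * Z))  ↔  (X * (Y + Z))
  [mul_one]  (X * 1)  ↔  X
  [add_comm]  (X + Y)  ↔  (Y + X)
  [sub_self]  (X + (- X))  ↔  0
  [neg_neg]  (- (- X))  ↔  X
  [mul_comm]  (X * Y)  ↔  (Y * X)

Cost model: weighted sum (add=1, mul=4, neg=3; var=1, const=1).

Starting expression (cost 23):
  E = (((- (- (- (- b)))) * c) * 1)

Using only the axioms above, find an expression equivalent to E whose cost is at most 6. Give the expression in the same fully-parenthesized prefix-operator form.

1. [neg_neg →] (- (- (- (- b))))  →  (- (- b));  E = (((- (- b)) * c) * 1)
2. [mul_one →] (((- (- b)) * c) * 1)  →  ((- (- b)) * c)
3. [neg_neg →] (- (- b))  →  b;  cost 6 ≤ 6, done

(b * c)   [cost 6]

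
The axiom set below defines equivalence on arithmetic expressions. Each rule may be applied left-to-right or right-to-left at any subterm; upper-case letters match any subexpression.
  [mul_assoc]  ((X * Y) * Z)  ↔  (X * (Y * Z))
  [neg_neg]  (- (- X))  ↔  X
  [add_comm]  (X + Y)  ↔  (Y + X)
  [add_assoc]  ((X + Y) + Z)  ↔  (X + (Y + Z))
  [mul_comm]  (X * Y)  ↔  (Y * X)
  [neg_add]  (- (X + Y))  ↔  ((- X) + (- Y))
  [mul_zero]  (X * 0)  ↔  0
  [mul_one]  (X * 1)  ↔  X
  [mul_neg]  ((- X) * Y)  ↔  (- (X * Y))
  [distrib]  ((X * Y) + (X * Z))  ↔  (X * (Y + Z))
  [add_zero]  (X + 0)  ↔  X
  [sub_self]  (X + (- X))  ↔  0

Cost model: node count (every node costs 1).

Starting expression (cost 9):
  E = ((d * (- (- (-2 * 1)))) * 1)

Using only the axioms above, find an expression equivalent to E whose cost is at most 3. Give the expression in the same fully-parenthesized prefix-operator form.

step 1: mul_one (→) rewrites (-2 * 1) into -2, now ((d * (- (- -2))) * 1)
step 2: neg_neg (→) rewrites (- (- -2)) into -2, now ((d * -2) * 1)
step 3: mul_comm (→) rewrites (d * -2) into (-2 * d), now ((-2 * d) * 1)
step 4: mul_one (→) rewrites ((-2 * d) * 1) into (-2 * d), reaching cost 3 (bound 3)

(-2 * d)   [cost 3]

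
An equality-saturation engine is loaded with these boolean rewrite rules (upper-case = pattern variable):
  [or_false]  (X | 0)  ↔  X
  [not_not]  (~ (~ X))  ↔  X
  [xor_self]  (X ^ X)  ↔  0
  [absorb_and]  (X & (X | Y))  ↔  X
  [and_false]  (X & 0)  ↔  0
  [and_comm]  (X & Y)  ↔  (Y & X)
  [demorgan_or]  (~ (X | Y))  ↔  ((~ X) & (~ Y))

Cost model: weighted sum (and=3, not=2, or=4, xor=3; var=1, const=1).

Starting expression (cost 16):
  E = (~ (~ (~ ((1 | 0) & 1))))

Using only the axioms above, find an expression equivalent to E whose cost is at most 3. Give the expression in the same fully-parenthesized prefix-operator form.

(~ 1)   [cost 3]

step 1: and_comm (→) rewrites ((1 | 0) & 1) into (1 & (1 | 0)), now (~ (~ (~ (1 & (1 | 0)))))
step 2: absorb_and (→) rewrites (1 & (1 | 0)) into 1, now (~ (~ (~ 1)))
step 3: not_not (→) rewrites (~ (~ (~ 1))) into (~ 1), reaching cost 3 (bound 3)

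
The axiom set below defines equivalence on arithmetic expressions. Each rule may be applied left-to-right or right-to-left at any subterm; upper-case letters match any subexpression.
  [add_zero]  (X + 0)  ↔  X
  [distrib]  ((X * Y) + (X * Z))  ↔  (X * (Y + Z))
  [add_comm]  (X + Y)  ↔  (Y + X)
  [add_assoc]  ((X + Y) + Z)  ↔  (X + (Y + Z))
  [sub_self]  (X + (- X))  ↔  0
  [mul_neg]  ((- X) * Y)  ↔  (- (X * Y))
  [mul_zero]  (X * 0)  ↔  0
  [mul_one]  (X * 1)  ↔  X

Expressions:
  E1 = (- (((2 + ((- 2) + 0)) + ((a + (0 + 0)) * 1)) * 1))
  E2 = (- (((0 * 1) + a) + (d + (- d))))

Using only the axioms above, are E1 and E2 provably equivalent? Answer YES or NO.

step 1: mul_one (→) rewrites (((2 + ((- 2) + 0)) + ((a + (0 + 0)) * 1)) * 1) into ((2 + ((- 2) + 0)) + ((a + (0 + 0)) * 1)), now (- ((2 + ((- 2) + 0)) + ((a + (0 + 0)) * 1)))
step 2: add_zero (→) rewrites ((- 2) + 0) into (- 2), now (- ((2 + (- 2)) + ((a + (0 + 0)) * 1)))
step 3: sub_self (→) rewrites (2 + (- 2)) into 0, now (- (0 + ((a + (0 + 0)) * 1)))
step 4: add_zero (→) rewrites (0 + 0) into 0, now (- (0 + ((a + 0) * 1)))
step 5: add_zero (→) rewrites (a + 0) into a, now (- (0 + (a * 1)))
step 6: mul_one (→) rewrites (a * 1) into a, now (- (0 + a))
step 7: add_zero (←) rewrites (0 + a) into ((0 + a) + 0), now (- ((0 + a) + 0))
step 8: sub_self (←) rewrites 0 into (d + (- d)), now (- ((0 + a) + (d + (- d))))
step 9: mul_one (←) rewrites 0 into (0 * 1), which is E2

YES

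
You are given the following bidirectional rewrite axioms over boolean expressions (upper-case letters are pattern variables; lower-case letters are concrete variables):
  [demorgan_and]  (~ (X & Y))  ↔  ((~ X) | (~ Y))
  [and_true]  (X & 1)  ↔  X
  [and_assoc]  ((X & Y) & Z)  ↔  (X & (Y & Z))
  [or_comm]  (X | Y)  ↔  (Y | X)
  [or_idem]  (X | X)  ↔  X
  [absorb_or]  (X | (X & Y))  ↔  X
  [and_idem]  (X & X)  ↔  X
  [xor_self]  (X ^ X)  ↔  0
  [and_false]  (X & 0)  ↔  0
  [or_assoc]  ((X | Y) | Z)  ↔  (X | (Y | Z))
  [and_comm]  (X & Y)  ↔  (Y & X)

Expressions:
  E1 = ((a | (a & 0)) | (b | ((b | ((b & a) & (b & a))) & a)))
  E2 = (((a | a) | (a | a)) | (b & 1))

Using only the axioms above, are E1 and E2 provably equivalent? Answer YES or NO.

YES

step 1: and_idem (→) rewrites ((b & a) & (b & a)) into (b & a), now ((a | (a & 0)) | (b | ((b | (b & a)) & a)))
step 2: absorb_or (→) rewrites (b | (b & a)) into b, now ((a | (a & 0)) | (b | (b & a)))
step 3: absorb_or (→) rewrites (a | (a & 0)) into a, now (a | (b | (b & a)))
step 4: absorb_or (→) rewrites (b | (b & a)) into b, now (a | b)
step 5: or_idem (←) rewrites a into (a | a), now ((a | a) | b)
step 6: or_idem (←) rewrites (a | a) into ((a | a) | (a | a)), now (((a | a) | (a | a)) | b)
step 7: and_true (←) rewrites b into (b & 1), which is E2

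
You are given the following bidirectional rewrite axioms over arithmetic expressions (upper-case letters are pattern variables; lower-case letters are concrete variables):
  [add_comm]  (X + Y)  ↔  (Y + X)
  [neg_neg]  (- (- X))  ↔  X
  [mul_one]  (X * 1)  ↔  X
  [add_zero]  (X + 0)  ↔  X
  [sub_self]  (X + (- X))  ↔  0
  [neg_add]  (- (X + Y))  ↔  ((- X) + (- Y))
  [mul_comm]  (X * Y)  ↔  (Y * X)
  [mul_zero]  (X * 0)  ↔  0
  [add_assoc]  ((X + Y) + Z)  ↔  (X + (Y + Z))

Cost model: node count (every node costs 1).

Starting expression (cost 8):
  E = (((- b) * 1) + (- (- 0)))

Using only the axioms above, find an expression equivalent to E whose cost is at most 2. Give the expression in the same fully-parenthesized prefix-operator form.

(1) ((- b) * 1)  =[mul_one →]=  (- b)    ⊢ ((- b) + (- (- 0)))
(2) (- (- 0))  =[neg_neg →]=  0    ⊢ ((- b) + 0)
(3) ((- b) + 0)  =[add_zero →]=  (- b)    ⊢ cost 2, within 2

(- b)   [cost 2]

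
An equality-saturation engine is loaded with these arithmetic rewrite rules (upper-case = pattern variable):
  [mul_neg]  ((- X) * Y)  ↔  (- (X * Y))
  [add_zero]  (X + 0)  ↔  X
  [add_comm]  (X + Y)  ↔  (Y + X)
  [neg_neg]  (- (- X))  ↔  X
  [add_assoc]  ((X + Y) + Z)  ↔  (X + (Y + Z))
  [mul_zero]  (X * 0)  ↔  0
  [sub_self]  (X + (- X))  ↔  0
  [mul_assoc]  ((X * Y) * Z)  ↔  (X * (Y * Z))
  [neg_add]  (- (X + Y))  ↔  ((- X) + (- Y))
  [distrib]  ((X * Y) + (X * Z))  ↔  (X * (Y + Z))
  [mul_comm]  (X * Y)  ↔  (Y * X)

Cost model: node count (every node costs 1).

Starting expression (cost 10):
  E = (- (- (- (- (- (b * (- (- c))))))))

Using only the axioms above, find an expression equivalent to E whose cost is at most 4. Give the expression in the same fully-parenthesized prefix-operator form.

step 1: neg_neg (→) rewrites (- (- (- (- (b * (- (- c))))))) into (- (- (b * (- (- c))))), now (- (- (- (b * (- (- c))))))
step 2: neg_neg (→) rewrites (- (- (- (b * (- (- c)))))) into (- (b * (- (- c))))
step 3: neg_neg (→) rewrites (- (- c)) into c, reaching cost 4 (bound 4)

(- (b * c))   [cost 4]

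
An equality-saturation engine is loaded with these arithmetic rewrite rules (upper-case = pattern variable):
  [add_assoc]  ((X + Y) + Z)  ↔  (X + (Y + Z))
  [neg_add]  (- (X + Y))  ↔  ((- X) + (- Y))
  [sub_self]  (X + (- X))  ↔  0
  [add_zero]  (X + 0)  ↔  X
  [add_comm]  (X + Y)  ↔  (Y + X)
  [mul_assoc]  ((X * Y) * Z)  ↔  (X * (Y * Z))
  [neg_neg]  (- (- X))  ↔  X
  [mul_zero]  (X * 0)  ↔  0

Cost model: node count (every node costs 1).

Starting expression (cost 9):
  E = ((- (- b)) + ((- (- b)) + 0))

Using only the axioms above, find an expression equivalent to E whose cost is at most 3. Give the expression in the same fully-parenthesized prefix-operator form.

(b + b)   [cost 3]

step 1: add_zero (→) rewrites ((- (- b)) + 0) into (- (- b)), now ((- (- b)) + (- (- b)))
step 2: neg_neg (→) rewrites (- (- b)) into b, now ((- (- b)) + b)
step 3: neg_neg (→) rewrites (- (- b)) into b, reaching cost 3 (bound 3)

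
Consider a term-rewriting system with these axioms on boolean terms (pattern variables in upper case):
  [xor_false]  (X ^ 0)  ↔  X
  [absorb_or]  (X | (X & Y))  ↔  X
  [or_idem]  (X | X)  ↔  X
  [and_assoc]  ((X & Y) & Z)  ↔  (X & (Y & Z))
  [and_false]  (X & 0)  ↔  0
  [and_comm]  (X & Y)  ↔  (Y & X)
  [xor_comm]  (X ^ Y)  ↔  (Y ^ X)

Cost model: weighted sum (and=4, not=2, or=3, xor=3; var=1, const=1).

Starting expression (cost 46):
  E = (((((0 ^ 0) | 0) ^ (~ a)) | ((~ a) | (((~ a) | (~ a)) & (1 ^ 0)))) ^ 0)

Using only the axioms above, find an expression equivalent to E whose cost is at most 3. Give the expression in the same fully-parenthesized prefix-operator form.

(~ a)   [cost 3]

(1) ((~ a) | (~ a))  =[or_idem →]=  (~ a)    ⊢ (((((0 ^ 0) | 0) ^ (~ a)) | ((~ a) | ((~ a) & (1 ^ 0)))) ^ 0)
(2) (0 ^ 0)  =[xor_false →]=  0    ⊢ ((((0 | 0) ^ (~ a)) | ((~ a) | ((~ a) & (1 ^ 0)))) ^ 0)
(3) (1 ^ 0)  =[xor_false →]=  1    ⊢ ((((0 | 0) ^ (~ a)) | ((~ a) | ((~ a) & 1))) ^ 0)
(4) ((((0 | 0) ^ (~ a)) | ((~ a) | ((~ a) & 1))) ^ 0)  =[xor_false →]=  (((0 | 0) ^ (~ a)) | ((~ a) | ((~ a) & 1)))
(5) (0 | 0)  =[or_idem →]=  0    ⊢ ((0 ^ (~ a)) | ((~ a) | ((~ a) & 1)))
(6) ((~ a) | ((~ a) & 1))  =[absorb_or →]=  (~ a)    ⊢ ((0 ^ (~ a)) | (~ a))
(7) (0 ^ (~ a))  =[xor_comm →]=  ((~ a) ^ 0)    ⊢ (((~ a) ^ 0) | (~ a))
(8) ((~ a) ^ 0)  =[xor_false →]=  (~ a)    ⊢ ((~ a) | (~ a))
(9) ((~ a) | (~ a))  =[or_idem →]=  (~ a)    ⊢ cost 3, within 3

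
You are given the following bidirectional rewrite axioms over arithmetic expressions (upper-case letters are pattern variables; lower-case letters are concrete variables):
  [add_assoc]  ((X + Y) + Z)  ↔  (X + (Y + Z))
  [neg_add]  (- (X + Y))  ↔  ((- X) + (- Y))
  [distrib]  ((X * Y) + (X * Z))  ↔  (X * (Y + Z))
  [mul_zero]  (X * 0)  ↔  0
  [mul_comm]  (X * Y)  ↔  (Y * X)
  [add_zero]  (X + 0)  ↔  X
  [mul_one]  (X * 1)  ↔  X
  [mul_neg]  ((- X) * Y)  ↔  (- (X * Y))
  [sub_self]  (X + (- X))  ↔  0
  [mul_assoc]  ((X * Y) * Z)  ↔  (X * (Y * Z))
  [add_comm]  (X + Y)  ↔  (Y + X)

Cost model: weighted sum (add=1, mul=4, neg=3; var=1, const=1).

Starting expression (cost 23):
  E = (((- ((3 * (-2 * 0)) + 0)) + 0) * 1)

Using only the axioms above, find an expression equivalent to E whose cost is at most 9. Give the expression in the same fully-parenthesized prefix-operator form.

(- (3 * 0))   [cost 9]

(1) (-2 * 0)  =[mul_zero →]=  0    ⊢ (((- ((3 * 0) + 0)) + 0) * 1)
(2) ((3 * 0) + 0)  =[add_zero →]=  (3 * 0)    ⊢ (((- (3 * 0)) + 0) * 1)
(3) ((- (3 * 0)) + 0)  =[add_zero →]=  (- (3 * 0))    ⊢ ((- (3 * 0)) * 1)
(4) ((- (3 * 0)) * 1)  =[mul_one →]=  (- (3 * 0))    ⊢ cost 9, within 9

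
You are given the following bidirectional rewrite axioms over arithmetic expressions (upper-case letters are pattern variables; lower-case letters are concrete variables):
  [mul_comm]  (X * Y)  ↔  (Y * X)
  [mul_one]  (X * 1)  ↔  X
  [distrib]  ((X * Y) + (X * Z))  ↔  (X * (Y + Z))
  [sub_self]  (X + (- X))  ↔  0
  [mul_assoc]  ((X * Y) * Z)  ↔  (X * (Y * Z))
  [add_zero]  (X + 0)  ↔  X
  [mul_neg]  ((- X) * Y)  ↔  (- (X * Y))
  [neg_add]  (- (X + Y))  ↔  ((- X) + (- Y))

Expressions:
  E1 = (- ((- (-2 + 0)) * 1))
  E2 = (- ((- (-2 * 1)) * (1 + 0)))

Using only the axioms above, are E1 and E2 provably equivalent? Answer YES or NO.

1. [mul_neg →] ((- (-2 + 0)) * 1)  →  (- ((-2 + 0) * 1));  E1 = (- (- ((-2 + 0) * 1)))
2. [add_zero →] (-2 + 0)  →  -2;  E1 = (- (- (-2 * 1)))
3. [mul_one ←] (- (-2 * 1))  →  ((- (-2 * 1)) * 1);  E1 = (- ((- (-2 * 1)) * 1))
4. [add_zero ←] 1  →  (1 + 0);  this is E2

YES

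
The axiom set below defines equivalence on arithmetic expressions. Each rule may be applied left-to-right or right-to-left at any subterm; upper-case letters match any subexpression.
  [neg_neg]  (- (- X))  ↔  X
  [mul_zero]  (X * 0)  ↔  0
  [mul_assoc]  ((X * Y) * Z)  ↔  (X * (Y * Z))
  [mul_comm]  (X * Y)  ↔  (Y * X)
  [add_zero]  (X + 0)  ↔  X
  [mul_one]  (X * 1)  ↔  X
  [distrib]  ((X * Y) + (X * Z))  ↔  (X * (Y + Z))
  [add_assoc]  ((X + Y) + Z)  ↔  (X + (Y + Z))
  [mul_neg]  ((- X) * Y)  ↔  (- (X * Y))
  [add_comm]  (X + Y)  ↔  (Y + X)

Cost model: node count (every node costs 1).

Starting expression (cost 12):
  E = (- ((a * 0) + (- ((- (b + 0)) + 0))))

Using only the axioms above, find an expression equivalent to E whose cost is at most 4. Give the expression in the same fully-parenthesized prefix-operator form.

(- (0 + b))   [cost 4]

step 1: add_zero (→) rewrites ((- (b + 0)) + 0) into (- (b + 0)), now (- ((a * 0) + (- (- (b + 0)))))
step 2: neg_neg (→) rewrites (- (- (b + 0))) into (b + 0), now (- ((a * 0) + (b + 0)))
step 3: add_zero (→) rewrites (b + 0) into b, now (- ((a * 0) + b))
step 4: mul_zero (→) rewrites (a * 0) into 0, reaching cost 4 (bound 4)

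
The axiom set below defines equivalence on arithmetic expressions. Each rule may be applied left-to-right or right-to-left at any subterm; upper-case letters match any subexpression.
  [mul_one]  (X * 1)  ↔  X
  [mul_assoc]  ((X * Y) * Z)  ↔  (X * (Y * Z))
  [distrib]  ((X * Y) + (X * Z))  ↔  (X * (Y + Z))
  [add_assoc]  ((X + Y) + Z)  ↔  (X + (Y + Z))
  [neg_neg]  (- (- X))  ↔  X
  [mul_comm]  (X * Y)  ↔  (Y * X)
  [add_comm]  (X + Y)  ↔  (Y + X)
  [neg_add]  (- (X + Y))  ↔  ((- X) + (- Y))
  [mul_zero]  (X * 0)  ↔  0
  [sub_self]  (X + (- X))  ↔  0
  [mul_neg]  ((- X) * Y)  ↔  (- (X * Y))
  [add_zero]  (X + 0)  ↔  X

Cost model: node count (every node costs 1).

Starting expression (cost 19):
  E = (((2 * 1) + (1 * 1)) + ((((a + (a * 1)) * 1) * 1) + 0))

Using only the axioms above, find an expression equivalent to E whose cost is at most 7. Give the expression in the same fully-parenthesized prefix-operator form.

((a + a) + (2 + 1))   [cost 7]

step 1: add_zero (→) rewrites ((((a + (a * 1)) * 1) * 1) + 0) into (((a + (a * 1)) * 1) * 1), now (((2 * 1) + (1 * 1)) + (((a + (a * 1)) * 1) * 1))
step 2: mul_one (→) rewrites (a * 1) into a, now (((2 * 1) + (1 * 1)) + (((a + a) * 1) * 1))
step 3: mul_one (→) rewrites ((a + a) * 1) into (a + a), now (((2 * 1) + (1 * 1)) + ((a + a) * 1))
step 4: add_comm (→) rewrites (((2 * 1) + (1 * 1)) + ((a + a) * 1)) into (((a + a) * 1) + ((2 * 1) + (1 * 1)))
step 5: mul_one (→) rewrites (1 * 1) into 1, now (((a + a) * 1) + ((2 * 1) + 1))
step 6: mul_one (→) rewrites (2 * 1) into 2, now (((a + a) * 1) + (2 + 1))
step 7: mul_one (→) rewrites ((a + a) * 1) into (a + a), reaching cost 7 (bound 7)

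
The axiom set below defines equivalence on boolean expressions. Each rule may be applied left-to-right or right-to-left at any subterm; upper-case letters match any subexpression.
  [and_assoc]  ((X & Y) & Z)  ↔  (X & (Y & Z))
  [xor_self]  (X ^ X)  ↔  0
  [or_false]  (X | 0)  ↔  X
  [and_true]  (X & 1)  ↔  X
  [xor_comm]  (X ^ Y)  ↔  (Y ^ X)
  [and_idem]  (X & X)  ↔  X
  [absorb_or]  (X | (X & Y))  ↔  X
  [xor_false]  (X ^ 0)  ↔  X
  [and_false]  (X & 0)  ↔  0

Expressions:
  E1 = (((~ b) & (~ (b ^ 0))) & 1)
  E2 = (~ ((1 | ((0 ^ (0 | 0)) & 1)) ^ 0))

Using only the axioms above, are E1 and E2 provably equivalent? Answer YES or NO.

The axioms are sound identities: if E1 ↔* E2 then E1 and E2 evaluate identically under any assignment.
Under b=0: E1 evaluates to 1, E2 to 0. Distinct ⇒ no rewrite sequence connects them.

NO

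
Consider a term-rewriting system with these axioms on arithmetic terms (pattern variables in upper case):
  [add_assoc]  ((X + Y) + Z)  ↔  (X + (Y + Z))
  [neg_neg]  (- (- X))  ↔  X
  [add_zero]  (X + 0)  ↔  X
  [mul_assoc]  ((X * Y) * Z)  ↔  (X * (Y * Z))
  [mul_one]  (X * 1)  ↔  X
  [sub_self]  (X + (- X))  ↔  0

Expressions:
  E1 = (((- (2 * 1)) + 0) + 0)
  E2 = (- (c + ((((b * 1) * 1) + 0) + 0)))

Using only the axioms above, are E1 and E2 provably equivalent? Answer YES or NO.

NO

Every axiom is a valid identity, so a rewrite proof would force E1 and E2 to agree under every assignment.
At b=0, c=0: E1 = -2 but E2 = 0; they differ, so no derivation exists.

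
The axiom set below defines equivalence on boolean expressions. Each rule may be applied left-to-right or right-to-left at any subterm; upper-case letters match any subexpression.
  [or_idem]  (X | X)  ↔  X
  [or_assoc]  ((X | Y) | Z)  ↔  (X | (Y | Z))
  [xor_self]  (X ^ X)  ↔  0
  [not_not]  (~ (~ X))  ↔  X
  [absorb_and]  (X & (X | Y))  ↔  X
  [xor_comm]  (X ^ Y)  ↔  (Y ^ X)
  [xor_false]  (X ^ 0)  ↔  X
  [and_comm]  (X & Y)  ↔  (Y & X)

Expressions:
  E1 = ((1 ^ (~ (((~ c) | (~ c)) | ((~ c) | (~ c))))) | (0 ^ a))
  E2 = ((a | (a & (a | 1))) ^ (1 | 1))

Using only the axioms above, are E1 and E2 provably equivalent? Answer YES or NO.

All listed rules preserve value, hence provable equivalence implies equal values everywhere; look for a separating assignment.
a=0, c=1 gives E1 ↦ 0, E2 ↦ 1; values differ ⇒ not provably equivalent.

NO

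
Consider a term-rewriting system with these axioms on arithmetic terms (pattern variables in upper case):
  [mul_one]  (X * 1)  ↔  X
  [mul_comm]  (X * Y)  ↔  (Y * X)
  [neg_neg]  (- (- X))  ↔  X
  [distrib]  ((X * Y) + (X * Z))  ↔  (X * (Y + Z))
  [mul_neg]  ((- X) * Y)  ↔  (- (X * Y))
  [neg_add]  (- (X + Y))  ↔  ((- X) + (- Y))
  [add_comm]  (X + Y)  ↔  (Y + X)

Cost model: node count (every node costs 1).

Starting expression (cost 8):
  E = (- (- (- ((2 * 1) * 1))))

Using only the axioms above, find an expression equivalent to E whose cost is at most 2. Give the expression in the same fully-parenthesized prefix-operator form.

step 1: mul_one (→) rewrites ((2 * 1) * 1) into (2 * 1), now (- (- (- (2 * 1))))
step 2: mul_one (→) rewrites (2 * 1) into 2, now (- (- (- 2)))
step 3: neg_neg (→) rewrites (- (- (- 2))) into (- 2), reaching cost 2 (bound 2)

(- 2)   [cost 2]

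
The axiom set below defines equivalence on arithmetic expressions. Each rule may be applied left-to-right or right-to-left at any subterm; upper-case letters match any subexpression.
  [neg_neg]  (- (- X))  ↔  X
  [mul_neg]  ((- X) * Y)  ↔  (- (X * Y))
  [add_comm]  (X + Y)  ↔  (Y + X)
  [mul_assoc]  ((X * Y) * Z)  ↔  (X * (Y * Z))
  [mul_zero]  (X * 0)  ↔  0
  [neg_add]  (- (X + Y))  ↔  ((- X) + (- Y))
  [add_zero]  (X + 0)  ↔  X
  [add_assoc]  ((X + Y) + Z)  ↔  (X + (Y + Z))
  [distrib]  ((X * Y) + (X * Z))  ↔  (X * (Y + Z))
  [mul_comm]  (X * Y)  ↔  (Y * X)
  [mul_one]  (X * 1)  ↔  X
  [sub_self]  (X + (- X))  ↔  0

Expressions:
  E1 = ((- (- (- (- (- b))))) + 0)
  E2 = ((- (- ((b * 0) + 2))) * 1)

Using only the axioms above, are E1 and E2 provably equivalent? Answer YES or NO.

NO

Every axiom is a valid identity, so a rewrite proof would force E1 and E2 to agree under every assignment.
At b=0: E1 = 0 but E2 = 2; they differ, so no derivation exists.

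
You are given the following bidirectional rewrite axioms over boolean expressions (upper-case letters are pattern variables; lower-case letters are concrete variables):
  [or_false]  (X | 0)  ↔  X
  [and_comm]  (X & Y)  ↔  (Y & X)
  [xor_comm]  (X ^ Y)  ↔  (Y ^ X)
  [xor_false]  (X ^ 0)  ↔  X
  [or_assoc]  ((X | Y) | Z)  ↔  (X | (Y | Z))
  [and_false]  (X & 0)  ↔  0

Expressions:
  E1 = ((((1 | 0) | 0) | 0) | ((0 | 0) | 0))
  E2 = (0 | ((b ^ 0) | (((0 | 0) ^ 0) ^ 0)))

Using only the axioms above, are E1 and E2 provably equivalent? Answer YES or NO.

NO

The axioms are sound identities: if E1 ↔* E2 then E1 and E2 evaluate identically under any assignment.
Under b=0: E1 evaluates to 1, E2 to 0. Distinct ⇒ no rewrite sequence connects them.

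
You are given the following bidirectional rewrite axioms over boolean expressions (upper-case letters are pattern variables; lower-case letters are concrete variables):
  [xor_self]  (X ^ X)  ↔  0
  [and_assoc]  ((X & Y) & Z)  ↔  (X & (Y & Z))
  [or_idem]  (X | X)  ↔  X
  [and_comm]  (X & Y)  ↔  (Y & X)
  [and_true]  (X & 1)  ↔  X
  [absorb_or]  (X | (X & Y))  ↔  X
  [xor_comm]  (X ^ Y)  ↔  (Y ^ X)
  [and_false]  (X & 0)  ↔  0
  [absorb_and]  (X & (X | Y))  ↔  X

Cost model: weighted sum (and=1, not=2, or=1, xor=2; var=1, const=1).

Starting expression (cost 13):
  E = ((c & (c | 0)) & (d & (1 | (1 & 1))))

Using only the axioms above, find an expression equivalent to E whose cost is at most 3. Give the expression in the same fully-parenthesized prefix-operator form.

(c & d)   [cost 3]

step 1: absorb_or (→) rewrites (1 | (1 & 1)) into 1, now ((c & (c | 0)) & (d & 1))
step 2: and_true (→) rewrites (d & 1) into d, now ((c & (c | 0)) & d)
step 3: absorb_and (→) rewrites (c & (c | 0)) into c, reaching cost 3 (bound 3)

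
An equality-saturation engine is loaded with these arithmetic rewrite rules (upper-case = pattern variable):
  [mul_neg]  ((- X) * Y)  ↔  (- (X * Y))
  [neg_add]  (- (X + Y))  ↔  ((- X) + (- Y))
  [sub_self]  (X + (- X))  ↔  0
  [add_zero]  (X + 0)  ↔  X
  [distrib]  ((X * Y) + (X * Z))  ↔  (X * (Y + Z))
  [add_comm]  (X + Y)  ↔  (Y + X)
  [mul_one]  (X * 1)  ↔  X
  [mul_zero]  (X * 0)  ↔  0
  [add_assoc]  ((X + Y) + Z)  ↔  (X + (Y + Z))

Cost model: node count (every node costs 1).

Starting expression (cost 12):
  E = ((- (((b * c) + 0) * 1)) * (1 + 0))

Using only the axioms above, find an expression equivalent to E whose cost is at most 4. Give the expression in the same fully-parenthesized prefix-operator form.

(- (b * c))   [cost 4]

1. [mul_one →] (((b * c) + 0) * 1)  →  ((b * c) + 0);  E = ((- ((b * c) + 0)) * (1 + 0))
2. [add_zero →] (1 + 0)  →  1;  E = ((- ((b * c) + 0)) * 1)
3. [mul_one →] ((- ((b * c) + 0)) * 1)  →  (- ((b * c) + 0))
4. [add_zero →] ((b * c) + 0)  →  (b * c);  cost 4 ≤ 4, done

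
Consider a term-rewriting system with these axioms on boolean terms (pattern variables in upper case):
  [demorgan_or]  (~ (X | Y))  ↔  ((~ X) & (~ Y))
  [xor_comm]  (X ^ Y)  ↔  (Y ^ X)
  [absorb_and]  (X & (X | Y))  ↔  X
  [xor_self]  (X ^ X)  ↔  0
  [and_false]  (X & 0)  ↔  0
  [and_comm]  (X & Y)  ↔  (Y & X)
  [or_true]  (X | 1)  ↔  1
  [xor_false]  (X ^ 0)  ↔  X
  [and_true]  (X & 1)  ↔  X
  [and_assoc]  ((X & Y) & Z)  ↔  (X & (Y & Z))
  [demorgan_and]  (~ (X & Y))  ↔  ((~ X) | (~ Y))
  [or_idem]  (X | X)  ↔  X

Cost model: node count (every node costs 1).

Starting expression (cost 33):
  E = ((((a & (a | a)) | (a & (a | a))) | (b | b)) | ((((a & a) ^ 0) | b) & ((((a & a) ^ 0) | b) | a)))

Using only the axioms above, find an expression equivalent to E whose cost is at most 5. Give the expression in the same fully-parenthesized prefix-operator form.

1. [absorb_and →] ((((a & a) ^ 0) | b) & ((((a & a) ^ 0) | b) | a))  →  (((a & a) ^ 0) | b);  E = ((((a & (a | a)) | (a & (a | a))) | (b | b)) | (((a & a) ^ 0) | b))
2. [or_idem →] ((a & (a | a)) | (a & (a | a)))  →  (a & (a | a));  E = (((a & (a | a)) | (b | b)) | (((a & a) ^ 0) | b))
3. [xor_false →] ((a & a) ^ 0)  →  (a & a);  E = (((a & (a | a)) | (b | b)) | ((a & a) | b))
4. [or_idem →] (b | b)  →  b;  E = (((a & (a | a)) | b) | ((a & a) | b))
5. [or_idem →] (a | a)  →  a;  E = (((a & a) | b) | ((a & a) | b))
6. [or_idem →] (((a & a) | b) | ((a & a) | b))  →  ((a & a) | b);  cost 5 ≤ 5, done

((a & a) | b)   [cost 5]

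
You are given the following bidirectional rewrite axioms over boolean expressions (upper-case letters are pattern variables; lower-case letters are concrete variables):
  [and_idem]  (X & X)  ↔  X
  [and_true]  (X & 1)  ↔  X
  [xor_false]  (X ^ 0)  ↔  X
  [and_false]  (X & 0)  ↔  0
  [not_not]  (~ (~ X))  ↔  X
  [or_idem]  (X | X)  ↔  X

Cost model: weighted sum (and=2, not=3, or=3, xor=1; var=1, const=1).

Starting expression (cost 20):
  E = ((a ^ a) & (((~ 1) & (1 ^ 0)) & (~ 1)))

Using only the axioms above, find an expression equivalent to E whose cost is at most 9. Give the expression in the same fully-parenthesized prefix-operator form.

1. [xor_false →] (1 ^ 0)  →  1;  E = ((a ^ a) & (((~ 1) & 1) & (~ 1)))
2. [and_true →] ((~ 1) & 1)  →  (~ 1);  E = ((a ^ a) & ((~ 1) & (~ 1)))
3. [and_idem →] ((~ 1) & (~ 1))  →  (~ 1);  cost 9 ≤ 9, done

((a ^ a) & (~ 1))   [cost 9]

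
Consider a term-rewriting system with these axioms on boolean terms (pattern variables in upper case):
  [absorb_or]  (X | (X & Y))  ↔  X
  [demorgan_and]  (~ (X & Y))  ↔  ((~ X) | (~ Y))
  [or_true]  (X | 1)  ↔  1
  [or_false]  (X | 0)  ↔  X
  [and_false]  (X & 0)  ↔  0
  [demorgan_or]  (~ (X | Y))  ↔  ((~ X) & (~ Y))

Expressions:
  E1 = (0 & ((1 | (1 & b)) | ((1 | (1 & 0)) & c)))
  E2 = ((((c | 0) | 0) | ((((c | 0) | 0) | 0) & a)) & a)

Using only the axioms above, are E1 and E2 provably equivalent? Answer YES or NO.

NO

The axioms are sound identities: if E1 ↔* E2 then E1 and E2 evaluate identically under any assignment.
Under a=1, b=0, c=1: E1 evaluates to 0, E2 to 1. Distinct ⇒ no rewrite sequence connects them.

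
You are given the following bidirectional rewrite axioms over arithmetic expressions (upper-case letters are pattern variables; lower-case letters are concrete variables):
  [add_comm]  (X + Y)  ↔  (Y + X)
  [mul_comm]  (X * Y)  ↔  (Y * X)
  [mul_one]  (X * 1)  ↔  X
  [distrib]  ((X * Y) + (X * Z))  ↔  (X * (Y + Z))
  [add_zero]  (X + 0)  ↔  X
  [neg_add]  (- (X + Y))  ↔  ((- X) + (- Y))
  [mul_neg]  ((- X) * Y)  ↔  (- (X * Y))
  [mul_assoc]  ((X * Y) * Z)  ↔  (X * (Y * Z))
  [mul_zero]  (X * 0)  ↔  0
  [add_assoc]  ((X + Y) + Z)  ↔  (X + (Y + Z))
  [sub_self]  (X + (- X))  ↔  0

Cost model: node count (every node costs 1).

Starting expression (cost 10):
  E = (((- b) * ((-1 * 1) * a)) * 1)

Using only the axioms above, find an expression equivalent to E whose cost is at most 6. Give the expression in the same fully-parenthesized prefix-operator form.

((- b) * (-1 * a))   [cost 6]

(1) (-1 * 1)  =[mul_one →]=  -1    ⊢ (((- b) * (-1 * a)) * 1)
(2) (((- b) * (-1 * a)) * 1)  =[mul_one →]=  ((- b) * (-1 * a))    ⊢ cost 6, within 6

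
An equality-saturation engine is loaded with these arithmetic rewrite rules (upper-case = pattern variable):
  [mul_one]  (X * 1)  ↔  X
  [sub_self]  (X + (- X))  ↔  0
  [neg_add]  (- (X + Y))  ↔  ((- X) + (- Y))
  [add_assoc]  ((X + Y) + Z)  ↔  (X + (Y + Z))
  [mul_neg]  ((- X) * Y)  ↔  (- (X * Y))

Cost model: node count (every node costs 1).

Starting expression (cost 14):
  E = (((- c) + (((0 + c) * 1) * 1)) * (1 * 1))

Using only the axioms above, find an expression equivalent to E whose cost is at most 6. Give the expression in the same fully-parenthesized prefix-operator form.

(1) (((0 + c) * 1) * 1)  =[mul_one →]=  ((0 + c) * 1)    ⊢ (((- c) + ((0 + c) * 1)) * (1 * 1))
(2) (1 * 1)  =[mul_one →]=  1    ⊢ (((- c) + ((0 + c) * 1)) * 1)
(3) (((- c) + ((0 + c) * 1)) * 1)  =[mul_one →]=  ((- c) + ((0 + c) * 1))
(4) ((0 + c) * 1)  =[mul_one →]=  (0 + c)    ⊢ cost 6, within 6

((- c) + (0 + c))   [cost 6]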